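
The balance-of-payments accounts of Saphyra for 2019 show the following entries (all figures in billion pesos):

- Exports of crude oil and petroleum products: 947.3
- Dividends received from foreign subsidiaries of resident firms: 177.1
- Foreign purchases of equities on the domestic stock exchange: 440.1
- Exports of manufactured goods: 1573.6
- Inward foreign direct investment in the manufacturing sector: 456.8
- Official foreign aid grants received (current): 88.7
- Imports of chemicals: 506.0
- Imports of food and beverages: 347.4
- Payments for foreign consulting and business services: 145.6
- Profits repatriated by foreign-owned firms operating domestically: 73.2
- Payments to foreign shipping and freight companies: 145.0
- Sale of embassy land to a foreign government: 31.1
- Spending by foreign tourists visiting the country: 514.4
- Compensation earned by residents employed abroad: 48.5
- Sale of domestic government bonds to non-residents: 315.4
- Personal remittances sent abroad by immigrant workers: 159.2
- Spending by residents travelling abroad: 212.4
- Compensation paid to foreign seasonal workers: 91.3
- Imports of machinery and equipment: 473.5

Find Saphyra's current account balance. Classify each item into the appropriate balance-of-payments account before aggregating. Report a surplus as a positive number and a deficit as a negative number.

1196.0

Goods: -473.5 + 947.3 + 1573.6 - 506.0 - 347.4 = 1194.0
Services: -145.0 - 212.4 + 514.4 - 145.6 = 11.4
Primary income: -73.2 - 91.3 + 177.1 + 48.5 = 61.1
Secondary income: 88.7 - 159.2 = -70.5
Current account = 1194.0 + 11.4 + 61.1 + (-70.5) = 1196.0
(Excluded from the current account — financial account: foreign purchases of equities on the domestic stock exchange 440.1, inward foreign direct investment in the manufacturing sector 456.8, sale of domestic government bonds to non-residents 315.4; capital account: sale of embassy land to a foreign government 31.1.)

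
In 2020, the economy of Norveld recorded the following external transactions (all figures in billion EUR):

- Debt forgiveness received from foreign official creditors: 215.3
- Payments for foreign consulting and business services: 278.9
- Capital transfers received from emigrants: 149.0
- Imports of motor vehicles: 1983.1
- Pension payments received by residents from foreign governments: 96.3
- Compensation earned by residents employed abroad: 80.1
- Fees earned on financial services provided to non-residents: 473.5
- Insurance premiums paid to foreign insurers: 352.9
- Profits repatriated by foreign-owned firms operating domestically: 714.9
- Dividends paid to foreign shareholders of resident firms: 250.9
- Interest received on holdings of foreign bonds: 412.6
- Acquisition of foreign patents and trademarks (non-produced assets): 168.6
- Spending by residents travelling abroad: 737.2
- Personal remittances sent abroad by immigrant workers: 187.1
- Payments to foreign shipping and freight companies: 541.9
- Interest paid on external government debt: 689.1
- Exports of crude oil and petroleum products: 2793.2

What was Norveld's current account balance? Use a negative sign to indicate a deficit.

-1880.3

Goods: -1983.1 + 2793.2 = 810.1
Services: -352.9 - 541.9 + 473.5 - 737.2 - 278.9 = -1437.4
Primary income: -689.1 - 714.9 - 250.9 + 412.6 + 80.1 = -1162.2
Secondary income: 96.3 - 187.1 = -90.8
Current account = 810.1 + (-1437.4) + (-1162.2) + (-90.8) = -1880.3
(Excluded from the current account — capital account: debt forgiveness received from foreign official creditors 215.3, capital transfers received from emigrants 149.0, acquisition of foreign patents and trademarks (non-produced assets) 168.6.)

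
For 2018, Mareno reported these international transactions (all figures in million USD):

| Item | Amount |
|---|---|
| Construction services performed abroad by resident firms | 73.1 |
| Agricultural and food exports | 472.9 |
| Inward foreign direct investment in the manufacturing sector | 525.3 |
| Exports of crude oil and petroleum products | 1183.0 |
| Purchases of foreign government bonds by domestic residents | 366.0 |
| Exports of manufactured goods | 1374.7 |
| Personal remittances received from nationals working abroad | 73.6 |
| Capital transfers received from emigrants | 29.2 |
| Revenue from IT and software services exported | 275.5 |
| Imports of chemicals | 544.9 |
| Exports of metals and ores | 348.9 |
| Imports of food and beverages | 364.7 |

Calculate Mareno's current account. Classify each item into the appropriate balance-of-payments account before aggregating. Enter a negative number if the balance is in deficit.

2892.1

Goods: 1374.7 + 348.9 - 544.9 + 472.9 - 364.7 + 1183.0 = 2469.9
Services: 275.5 + 73.1 = 348.6
Secondary income: 73.6
Current account = 2469.9 + 348.6 + 73.6 = 2892.1
(Excluded from the current account — financial account: inward foreign direct investment in the manufacturing sector 525.3, purchases of foreign government bonds by domestic residents 366.0; capital account: capital transfers received from emigrants 29.2.)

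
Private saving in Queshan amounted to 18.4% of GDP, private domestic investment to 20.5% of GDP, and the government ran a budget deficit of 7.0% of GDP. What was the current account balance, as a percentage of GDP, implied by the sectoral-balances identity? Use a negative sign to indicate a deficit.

By the sectoral-balances identity, CA = (S_private - I) + (T - G).
Private balance = 18.4 - 20.5 = -2.1
Government balance (T - G) = -7.0
CA = -2.1 + (-7.0) = -9.1

-9.1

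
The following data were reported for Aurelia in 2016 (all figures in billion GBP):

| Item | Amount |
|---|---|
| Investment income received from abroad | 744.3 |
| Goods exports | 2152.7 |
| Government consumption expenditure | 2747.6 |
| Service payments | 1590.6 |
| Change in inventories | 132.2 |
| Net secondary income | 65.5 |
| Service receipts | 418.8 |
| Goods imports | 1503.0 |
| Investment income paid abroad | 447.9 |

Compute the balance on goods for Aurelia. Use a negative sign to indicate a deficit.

Goods balance = 2152.7 - 1503.0 = 649.7

649.7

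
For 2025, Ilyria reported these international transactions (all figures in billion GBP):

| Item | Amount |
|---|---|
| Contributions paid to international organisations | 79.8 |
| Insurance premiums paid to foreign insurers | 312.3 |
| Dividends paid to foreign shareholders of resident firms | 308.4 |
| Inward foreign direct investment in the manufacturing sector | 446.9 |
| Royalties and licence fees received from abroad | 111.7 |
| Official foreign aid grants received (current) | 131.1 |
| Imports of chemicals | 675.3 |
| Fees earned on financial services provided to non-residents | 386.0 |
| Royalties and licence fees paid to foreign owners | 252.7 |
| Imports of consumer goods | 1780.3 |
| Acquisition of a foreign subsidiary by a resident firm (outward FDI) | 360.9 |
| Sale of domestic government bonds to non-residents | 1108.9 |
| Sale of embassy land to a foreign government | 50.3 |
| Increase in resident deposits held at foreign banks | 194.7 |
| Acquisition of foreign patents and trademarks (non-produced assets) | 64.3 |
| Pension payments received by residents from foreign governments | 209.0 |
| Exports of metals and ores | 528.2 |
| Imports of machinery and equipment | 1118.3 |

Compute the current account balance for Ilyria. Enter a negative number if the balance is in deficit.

Goods: -1118.3 + 528.2 - 675.3 - 1780.3 = -3045.7
Services: 386.0 + 111.7 - 312.3 - 252.7 = -67.3
Primary income: -308.4
Secondary income: 131.1 - 79.8 + 209.0 = 260.3
Current account = (-3045.7) + (-67.3) + (-308.4) + 260.3 = -3161.1
(Excluded from the current account — financial account: inward foreign direct investment in the manufacturing sector 446.9, acquisition of a foreign subsidiary by a resident firm (outward FDI) 360.9, sale of domestic government bonds to non-residents 1108.9, increase in resident deposits held at foreign banks 194.7; capital account: sale of embassy land to a foreign government 50.3, acquisition of foreign patents and trademarks (non-produced assets) 64.3.)

-3161.1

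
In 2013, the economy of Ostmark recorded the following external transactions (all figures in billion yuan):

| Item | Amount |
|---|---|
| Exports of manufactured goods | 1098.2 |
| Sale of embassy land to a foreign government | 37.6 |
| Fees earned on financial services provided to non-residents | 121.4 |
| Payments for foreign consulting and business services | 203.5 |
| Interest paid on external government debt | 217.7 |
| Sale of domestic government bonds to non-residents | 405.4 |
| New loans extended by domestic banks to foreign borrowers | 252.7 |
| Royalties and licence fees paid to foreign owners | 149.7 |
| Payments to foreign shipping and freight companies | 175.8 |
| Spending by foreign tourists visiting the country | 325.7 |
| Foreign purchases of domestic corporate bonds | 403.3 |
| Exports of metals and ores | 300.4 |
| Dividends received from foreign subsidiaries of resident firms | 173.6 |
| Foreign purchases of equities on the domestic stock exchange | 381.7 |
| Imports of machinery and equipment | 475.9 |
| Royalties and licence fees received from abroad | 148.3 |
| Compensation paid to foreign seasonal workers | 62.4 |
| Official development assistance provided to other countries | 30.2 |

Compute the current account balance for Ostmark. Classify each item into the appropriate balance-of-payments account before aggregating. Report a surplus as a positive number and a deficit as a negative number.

852.4

Goods: 300.4 + 1098.2 - 475.9 = 922.7
Services: -175.8 + 121.4 - 203.5 + 148.3 - 149.7 + 325.7 = 66.4
Primary income: -217.7 - 62.4 + 173.6 = -106.5
Secondary income: -30.2
Current account = 922.7 + 66.4 + (-106.5) + (-30.2) = 852.4
(Excluded from the current account — capital account: sale of embassy land to a foreign government 37.6; financial account: sale of domestic government bonds to non-residents 405.4, new loans extended by domestic banks to foreign borrowers 252.7, foreign purchases of domestic corporate bonds 403.3, foreign purchases of equities on the domestic stock exchange 381.7.)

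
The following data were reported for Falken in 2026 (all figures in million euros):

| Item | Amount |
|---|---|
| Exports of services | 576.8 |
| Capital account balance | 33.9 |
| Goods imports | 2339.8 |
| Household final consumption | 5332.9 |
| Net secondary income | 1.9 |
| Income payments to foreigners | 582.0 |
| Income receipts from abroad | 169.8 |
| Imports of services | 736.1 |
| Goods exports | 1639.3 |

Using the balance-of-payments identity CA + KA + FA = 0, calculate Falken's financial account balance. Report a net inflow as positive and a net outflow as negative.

Goods balance = 1639.3 - 2339.8 = -700.5
Services balance = 576.8 - 736.1 = -159.3
Trade balance (goods + services) = -700.5 + (-159.3) = -859.8
Net primary income = 169.8 - 582.0 = -412.2
Net secondary income = 1.9
Current account = -859.8 + (-412.2) + 1.9 = -1270.1
Financial account = -(-1270.1 + 33.9) = 1236.2

1236.2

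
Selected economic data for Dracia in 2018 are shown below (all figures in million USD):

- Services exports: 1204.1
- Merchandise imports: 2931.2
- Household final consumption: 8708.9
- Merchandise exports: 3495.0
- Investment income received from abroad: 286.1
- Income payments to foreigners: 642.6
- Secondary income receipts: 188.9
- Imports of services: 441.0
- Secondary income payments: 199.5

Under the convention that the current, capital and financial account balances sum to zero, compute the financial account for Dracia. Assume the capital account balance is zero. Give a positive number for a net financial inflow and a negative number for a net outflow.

-959.8

Goods balance = 3495.0 - 2931.2 = 563.8
Services balance = 1204.1 - 441.0 = 763.1
Trade balance (goods + services) = 563.8 + 763.1 = 1326.9
Net primary income = 286.1 - 642.6 = -356.5
Net secondary income = 188.9 - 199.5 = -10.6
Current account = 1326.9 + (-356.5) + (-10.6) = 959.8
Financial account = -(959.8) = -959.8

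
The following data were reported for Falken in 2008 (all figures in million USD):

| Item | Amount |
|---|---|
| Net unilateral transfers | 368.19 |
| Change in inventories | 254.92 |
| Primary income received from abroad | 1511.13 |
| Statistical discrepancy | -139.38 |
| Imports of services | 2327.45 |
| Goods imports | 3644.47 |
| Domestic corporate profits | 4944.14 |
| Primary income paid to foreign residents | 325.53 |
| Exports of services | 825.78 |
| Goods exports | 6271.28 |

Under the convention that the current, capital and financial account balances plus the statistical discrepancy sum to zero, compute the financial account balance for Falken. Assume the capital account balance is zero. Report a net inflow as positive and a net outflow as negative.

-2539.55

Goods balance = 6271.28 - 3644.47 = 2626.81
Services balance = 825.78 - 2327.45 = -1501.67
Trade balance (goods + services) = 2626.81 + (-1501.67) = 1125.14
Net primary income = 1511.13 - 325.53 = 1185.60
Net secondary income = 368.19
Current account = 1125.14 + 1185.60 + 368.19 = 2678.93
Financial account = -(2678.93 + (-139.38)) = -2539.55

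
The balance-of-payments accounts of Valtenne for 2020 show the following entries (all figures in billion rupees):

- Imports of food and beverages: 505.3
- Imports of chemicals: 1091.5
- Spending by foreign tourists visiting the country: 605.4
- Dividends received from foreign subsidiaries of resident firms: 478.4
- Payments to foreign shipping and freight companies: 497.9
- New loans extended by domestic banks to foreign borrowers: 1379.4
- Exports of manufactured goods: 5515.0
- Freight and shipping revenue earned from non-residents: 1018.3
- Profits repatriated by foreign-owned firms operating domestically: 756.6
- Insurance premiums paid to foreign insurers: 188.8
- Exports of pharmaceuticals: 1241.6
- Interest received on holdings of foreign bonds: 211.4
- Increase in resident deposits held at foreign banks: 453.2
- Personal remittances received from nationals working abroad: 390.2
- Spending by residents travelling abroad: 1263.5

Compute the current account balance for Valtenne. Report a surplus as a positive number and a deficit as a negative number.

Goods: -505.3 + 1241.6 - 1091.5 + 5515.0 = 5159.8
Services: -1263.5 - 497.9 + 1018.3 - 188.8 + 605.4 = -326.5
Primary income: 211.4 + 478.4 - 756.6 = -66.8
Secondary income: 390.2
Current account = 5159.8 + (-326.5) + (-66.8) + 390.2 = 5156.7
(Excluded from the current account — financial account: new loans extended by domestic banks to foreign borrowers 1379.4, increase in resident deposits held at foreign banks 453.2.)

5156.7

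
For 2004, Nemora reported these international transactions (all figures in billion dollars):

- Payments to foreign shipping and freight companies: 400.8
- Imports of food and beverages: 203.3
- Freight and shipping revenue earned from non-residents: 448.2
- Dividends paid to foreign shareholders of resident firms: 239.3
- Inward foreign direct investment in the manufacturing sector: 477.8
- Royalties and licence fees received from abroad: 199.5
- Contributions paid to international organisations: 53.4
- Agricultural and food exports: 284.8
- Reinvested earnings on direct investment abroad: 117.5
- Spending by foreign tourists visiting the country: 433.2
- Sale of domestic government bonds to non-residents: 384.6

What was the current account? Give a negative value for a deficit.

586.4

Goods: -203.3 + 284.8 = 81.5
Services: -400.8 + 448.2 + 199.5 + 433.2 = 680.1
Primary income: -239.3 + 117.5 = -121.8
Secondary income: -53.4
Current account = 81.5 + 680.1 + (-121.8) + (-53.4) = 586.4
(Excluded from the current account — financial account: inward foreign direct investment in the manufacturing sector 477.8, sale of domestic government bonds to non-residents 384.6.)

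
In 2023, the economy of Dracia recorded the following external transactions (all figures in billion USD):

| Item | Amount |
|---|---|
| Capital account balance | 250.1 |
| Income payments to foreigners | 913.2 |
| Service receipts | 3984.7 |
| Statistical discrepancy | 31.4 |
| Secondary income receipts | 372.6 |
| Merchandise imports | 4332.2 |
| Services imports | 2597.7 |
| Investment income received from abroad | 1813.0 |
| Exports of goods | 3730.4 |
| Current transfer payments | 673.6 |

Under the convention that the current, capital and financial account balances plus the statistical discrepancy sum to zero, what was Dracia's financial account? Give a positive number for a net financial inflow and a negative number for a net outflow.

-1665.5

Goods balance = 3730.4 - 4332.2 = -601.8
Services balance = 3984.7 - 2597.7 = 1387.0
Trade balance (goods + services) = -601.8 + 1387.0 = 785.2
Net primary income = 1813.0 - 913.2 = 899.8
Net secondary income = 372.6 - 673.6 = -301.0
Current account = 785.2 + 899.8 + (-301.0) = 1384.0
Financial account = -(1384.0 + 250.1 + 31.4) = -1665.5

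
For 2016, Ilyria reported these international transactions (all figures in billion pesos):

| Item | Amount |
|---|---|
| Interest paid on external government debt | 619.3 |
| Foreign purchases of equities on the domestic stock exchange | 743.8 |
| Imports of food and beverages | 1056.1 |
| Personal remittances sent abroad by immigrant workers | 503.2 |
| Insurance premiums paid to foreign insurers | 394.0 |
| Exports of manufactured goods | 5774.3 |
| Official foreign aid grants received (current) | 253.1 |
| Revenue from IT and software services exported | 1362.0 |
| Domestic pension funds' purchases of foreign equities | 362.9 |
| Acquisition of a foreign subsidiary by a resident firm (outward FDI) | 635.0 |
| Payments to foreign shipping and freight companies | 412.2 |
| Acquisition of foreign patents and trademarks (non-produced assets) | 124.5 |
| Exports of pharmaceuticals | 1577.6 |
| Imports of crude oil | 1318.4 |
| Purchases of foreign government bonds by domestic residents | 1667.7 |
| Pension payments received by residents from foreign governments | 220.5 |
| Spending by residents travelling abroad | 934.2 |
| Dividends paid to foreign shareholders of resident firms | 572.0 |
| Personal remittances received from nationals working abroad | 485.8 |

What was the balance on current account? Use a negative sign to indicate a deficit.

Goods: -1056.1 + 5774.3 + 1577.6 - 1318.4 = 4977.4
Services: -394.0 - 934.2 + 1362.0 - 412.2 = -378.4
Primary income: -619.3 - 572.0 = -1191.3
Secondary income: -503.2 + 253.1 + 485.8 + 220.5 = 456.2
Current account = 4977.4 + (-378.4) + (-1191.3) + 456.2 = 3863.9
(Excluded from the current account — financial account: foreign purchases of equities on the domestic stock exchange 743.8, domestic pension funds' purchases of foreign equities 362.9, acquisition of a foreign subsidiary by a resident firm (outward FDI) 635.0, purchases of foreign government bonds by domestic residents 1667.7; capital account: acquisition of foreign patents and trademarks (non-produced assets) 124.5.)

3863.9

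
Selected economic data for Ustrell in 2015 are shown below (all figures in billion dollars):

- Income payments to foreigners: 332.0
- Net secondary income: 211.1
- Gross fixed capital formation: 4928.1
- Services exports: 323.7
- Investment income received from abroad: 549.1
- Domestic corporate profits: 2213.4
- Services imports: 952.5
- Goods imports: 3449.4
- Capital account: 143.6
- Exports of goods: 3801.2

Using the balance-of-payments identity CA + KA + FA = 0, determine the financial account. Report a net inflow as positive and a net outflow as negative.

Goods balance = 3801.2 - 3449.4 = 351.8
Services balance = 323.7 - 952.5 = -628.8
Trade balance (goods + services) = 351.8 + (-628.8) = -277.0
Net primary income = 549.1 - 332.0 = 217.1
Net secondary income = 211.1
Current account = -277.0 + 217.1 + 211.1 = 151.2
Financial account = -(151.2 + 143.6) = -294.8

-294.8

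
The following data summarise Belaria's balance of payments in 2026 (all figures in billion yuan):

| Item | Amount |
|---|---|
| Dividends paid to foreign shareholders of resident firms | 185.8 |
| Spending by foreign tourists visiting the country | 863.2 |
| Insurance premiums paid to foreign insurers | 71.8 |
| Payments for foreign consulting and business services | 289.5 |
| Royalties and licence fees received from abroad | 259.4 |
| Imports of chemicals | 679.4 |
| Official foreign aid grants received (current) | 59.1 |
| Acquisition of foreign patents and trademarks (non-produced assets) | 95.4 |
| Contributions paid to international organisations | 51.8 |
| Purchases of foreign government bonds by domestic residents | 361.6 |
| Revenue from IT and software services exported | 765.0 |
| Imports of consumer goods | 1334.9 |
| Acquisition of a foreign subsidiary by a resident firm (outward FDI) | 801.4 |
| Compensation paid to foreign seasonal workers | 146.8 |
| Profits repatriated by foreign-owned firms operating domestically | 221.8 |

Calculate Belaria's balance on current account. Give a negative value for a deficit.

Goods: -1334.9 - 679.4 = -2014.3
Services: 765.0 + 259.4 - 289.5 - 71.8 + 863.2 = 1526.3
Primary income: -185.8 - 146.8 - 221.8 = -554.4
Secondary income: -51.8 + 59.1 = 7.3
Current account = (-2014.3) + 1526.3 + (-554.4) + 7.3 = -1035.1
(Excluded from the current account — capital account: acquisition of foreign patents and trademarks (non-produced assets) 95.4; financial account: purchases of foreign government bonds by domestic residents 361.6, acquisition of a foreign subsidiary by a resident firm (outward FDI) 801.4.)

-1035.1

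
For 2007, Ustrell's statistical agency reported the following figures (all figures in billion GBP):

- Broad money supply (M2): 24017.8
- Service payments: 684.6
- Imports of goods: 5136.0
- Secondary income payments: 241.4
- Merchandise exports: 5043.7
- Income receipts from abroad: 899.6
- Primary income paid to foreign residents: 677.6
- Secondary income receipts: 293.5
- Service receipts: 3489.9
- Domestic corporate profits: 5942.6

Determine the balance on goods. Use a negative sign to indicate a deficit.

-92.3

Goods balance = 5043.7 - 5136.0 = -92.3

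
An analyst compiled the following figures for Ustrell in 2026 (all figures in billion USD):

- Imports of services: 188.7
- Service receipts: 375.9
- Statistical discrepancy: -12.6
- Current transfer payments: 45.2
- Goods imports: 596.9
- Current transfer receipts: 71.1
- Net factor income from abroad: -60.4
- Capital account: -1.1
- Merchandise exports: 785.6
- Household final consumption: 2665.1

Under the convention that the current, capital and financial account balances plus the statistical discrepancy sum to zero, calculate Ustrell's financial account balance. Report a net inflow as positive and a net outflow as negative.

-327.7

Goods balance = 785.6 - 596.9 = 188.7
Services balance = 375.9 - 188.7 = 187.2
Trade balance (goods + services) = 188.7 + 187.2 = 375.9
Net primary income = -60.4
Net secondary income = 71.1 - 45.2 = 25.9
Current account = 375.9 + (-60.4) + 25.9 = 341.4
Financial account = -(341.4 + (-1.1) + (-12.6)) = -327.7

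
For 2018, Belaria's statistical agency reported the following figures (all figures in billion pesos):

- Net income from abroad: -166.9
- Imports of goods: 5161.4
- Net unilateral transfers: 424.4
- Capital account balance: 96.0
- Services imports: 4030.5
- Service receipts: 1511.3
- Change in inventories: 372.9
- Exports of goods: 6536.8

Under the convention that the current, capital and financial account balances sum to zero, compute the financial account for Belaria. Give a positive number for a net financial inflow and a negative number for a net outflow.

790.3

Goods balance = 6536.8 - 5161.4 = 1375.4
Services balance = 1511.3 - 4030.5 = -2519.2
Trade balance (goods + services) = 1375.4 + (-2519.2) = -1143.8
Net primary income = -166.9
Net secondary income = 424.4
Current account = -1143.8 + (-166.9) + 424.4 = -886.3
Financial account = -(-886.3 + 96.0) = 790.3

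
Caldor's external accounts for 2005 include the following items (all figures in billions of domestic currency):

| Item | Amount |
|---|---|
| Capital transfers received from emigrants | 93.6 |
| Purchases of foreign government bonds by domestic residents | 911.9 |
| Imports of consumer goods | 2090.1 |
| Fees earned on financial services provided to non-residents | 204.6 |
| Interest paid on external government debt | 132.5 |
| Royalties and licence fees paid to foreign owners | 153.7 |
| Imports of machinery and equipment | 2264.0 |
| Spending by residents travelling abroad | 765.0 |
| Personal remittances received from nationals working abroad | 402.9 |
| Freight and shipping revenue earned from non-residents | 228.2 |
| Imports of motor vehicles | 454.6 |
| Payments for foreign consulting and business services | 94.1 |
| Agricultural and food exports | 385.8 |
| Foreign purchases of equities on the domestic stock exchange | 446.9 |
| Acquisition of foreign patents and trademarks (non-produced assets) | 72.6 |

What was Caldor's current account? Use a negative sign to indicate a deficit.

Goods: -2090.1 + 385.8 - 454.6 - 2264.0 = -4422.9
Services: -153.7 + 228.2 + 204.6 - 765.0 - 94.1 = -580.0
Primary income: -132.5
Secondary income: 402.9
Current account = (-4422.9) + (-580.0) + (-132.5) + 402.9 = -4732.5
(Excluded from the current account — capital account: capital transfers received from emigrants 93.6, acquisition of foreign patents and trademarks (non-produced assets) 72.6; financial account: purchases of foreign government bonds by domestic residents 911.9, foreign purchases of equities on the domestic stock exchange 446.9.)

-4732.5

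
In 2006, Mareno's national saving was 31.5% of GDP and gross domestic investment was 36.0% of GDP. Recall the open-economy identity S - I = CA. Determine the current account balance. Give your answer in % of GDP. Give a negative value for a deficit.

-4.5

CA = S - I = 31.5 - 36.0 = -4.5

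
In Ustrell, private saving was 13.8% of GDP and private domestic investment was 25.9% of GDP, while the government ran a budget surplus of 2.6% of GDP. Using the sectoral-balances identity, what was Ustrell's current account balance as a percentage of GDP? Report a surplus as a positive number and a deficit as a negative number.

By the sectoral-balances identity, CA = (S_private - I) + (T - G).
Private balance = 13.8 - 25.9 = -12.1
Government balance (T - G) = 2.6
CA = -12.1 + 2.6 = -9.5

-9.5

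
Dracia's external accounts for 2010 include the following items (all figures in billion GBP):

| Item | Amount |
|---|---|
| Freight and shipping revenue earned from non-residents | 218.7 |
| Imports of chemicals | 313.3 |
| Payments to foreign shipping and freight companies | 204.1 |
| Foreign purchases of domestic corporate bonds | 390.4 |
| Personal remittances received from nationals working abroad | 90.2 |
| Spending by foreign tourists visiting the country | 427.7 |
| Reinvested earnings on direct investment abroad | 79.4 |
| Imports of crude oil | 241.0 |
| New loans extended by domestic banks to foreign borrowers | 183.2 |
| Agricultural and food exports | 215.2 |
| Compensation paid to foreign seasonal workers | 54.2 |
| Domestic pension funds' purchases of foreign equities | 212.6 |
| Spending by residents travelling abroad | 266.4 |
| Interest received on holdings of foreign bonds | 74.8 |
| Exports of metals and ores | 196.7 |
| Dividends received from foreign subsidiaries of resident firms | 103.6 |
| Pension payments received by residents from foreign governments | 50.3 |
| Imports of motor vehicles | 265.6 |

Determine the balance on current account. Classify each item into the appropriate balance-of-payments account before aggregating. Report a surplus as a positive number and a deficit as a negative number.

112.0

Goods: 215.2 - 241.0 - 313.3 + 196.7 - 265.6 = -408.0
Services: -266.4 + 427.7 - 204.1 + 218.7 = 175.9
Primary income: 79.4 + 74.8 - 54.2 + 103.6 = 203.6
Secondary income: 50.3 + 90.2 = 140.5
Current account = (-408.0) + 175.9 + 203.6 + 140.5 = 112.0
(Excluded from the current account — financial account: foreign purchases of domestic corporate bonds 390.4, new loans extended by domestic banks to foreign borrowers 183.2, domestic pension funds' purchases of foreign equities 212.6.)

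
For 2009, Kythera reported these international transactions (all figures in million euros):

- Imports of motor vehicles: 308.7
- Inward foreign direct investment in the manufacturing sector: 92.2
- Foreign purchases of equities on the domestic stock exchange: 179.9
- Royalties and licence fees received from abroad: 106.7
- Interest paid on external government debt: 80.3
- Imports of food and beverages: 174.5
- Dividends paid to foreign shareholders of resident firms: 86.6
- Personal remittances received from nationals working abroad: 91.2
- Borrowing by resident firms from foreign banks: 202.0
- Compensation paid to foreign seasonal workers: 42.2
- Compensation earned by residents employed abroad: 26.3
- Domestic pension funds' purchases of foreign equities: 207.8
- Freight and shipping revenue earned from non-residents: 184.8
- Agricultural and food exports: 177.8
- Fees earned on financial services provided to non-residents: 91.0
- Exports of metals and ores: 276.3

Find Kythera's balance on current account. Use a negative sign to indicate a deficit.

261.8

Goods: -308.7 - 174.5 + 276.3 + 177.8 = -29.1
Services: 91.0 + 184.8 + 106.7 = 382.5
Primary income: 26.3 - 42.2 - 80.3 - 86.6 = -182.8
Secondary income: 91.2
Current account = (-29.1) + 382.5 + (-182.8) + 91.2 = 261.8
(Excluded from the current account — financial account: inward foreign direct investment in the manufacturing sector 92.2, foreign purchases of equities on the domestic stock exchange 179.9, borrowing by resident firms from foreign banks 202.0, domestic pension funds' purchases of foreign equities 207.8.)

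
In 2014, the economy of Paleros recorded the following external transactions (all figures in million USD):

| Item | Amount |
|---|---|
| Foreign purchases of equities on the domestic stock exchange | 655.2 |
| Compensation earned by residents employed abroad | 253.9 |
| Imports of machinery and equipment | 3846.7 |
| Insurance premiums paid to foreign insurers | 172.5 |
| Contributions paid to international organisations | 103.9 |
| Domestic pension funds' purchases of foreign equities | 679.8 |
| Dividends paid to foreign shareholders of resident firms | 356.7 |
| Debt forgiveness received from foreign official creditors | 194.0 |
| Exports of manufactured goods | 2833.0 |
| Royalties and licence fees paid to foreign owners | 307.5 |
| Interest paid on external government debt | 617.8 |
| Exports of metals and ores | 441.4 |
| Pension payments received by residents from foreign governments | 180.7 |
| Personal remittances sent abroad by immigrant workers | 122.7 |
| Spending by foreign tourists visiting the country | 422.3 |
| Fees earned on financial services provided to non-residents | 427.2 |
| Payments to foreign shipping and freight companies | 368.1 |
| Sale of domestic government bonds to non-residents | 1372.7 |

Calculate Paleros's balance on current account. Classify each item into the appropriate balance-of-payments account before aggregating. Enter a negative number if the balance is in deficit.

Goods: 2833.0 - 3846.7 + 441.4 = -572.3
Services: -307.5 + 422.3 - 172.5 - 368.1 + 427.2 = 1.4
Primary income: -356.7 - 617.8 + 253.9 = -720.6
Secondary income: 180.7 - 103.9 - 122.7 = -45.9
Current account = (-572.3) + 1.4 + (-720.6) + (-45.9) = -1337.4
(Excluded from the current account — financial account: foreign purchases of equities on the domestic stock exchange 655.2, domestic pension funds' purchases of foreign equities 679.8, sale of domestic government bonds to non-residents 1372.7; capital account: debt forgiveness received from foreign official creditors 194.0.)

-1337.4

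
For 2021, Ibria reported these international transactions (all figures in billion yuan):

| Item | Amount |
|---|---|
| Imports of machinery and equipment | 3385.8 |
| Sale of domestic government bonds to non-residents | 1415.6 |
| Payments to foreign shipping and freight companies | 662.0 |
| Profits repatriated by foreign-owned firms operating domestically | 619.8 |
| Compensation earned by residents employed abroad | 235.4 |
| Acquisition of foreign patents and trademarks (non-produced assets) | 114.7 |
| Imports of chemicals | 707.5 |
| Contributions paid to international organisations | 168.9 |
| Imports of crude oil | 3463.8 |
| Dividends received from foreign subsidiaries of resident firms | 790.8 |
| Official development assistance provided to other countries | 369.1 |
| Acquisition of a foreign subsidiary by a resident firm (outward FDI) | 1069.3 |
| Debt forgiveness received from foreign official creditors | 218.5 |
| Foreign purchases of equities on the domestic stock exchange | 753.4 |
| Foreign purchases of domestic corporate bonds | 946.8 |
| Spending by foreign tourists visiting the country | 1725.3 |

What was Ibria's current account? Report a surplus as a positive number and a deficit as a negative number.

Goods: -707.5 - 3385.8 - 3463.8 = -7557.1
Services: -662.0 + 1725.3 = 1063.3
Primary income: 235.4 + 790.8 - 619.8 = 406.4
Secondary income: -168.9 - 369.1 = -538.0
Current account = (-7557.1) + 1063.3 + 406.4 + (-538.0) = -6625.4
(Excluded from the current account — financial account: sale of domestic government bonds to non-residents 1415.6, acquisition of a foreign subsidiary by a resident firm (outward FDI) 1069.3, foreign purchases of equities on the domestic stock exchange 753.4, foreign purchases of domestic corporate bonds 946.8; capital account: acquisition of foreign patents and trademarks (non-produced assets) 114.7, debt forgiveness received from foreign official creditors 218.5.)

-6625.4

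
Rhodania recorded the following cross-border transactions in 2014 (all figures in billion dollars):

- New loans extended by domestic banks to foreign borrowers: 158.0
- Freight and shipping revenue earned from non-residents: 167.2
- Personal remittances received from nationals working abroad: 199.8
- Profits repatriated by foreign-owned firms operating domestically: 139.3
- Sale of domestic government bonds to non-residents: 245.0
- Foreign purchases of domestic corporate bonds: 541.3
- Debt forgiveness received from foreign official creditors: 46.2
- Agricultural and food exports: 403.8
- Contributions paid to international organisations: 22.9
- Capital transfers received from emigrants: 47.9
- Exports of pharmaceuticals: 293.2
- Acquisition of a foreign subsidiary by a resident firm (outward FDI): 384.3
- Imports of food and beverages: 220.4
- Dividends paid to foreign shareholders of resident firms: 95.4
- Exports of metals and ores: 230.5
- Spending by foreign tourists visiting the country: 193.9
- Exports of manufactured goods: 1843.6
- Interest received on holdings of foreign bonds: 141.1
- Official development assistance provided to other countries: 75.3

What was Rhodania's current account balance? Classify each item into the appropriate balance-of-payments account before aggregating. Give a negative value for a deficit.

2919.8

Goods: 230.5 + 1843.6 - 220.4 + 403.8 + 293.2 = 2550.7
Services: 167.2 + 193.9 = 361.1
Primary income: 141.1 - 139.3 - 95.4 = -93.6
Secondary income: 199.8 - 75.3 - 22.9 = 101.6
Current account = 2550.7 + 361.1 + (-93.6) + 101.6 = 2919.8
(Excluded from the current account — financial account: new loans extended by domestic banks to foreign borrowers 158.0, sale of domestic government bonds to non-residents 245.0, foreign purchases of domestic corporate bonds 541.3, acquisition of a foreign subsidiary by a resident firm (outward FDI) 384.3; capital account: debt forgiveness received from foreign official creditors 46.2, capital transfers received from emigrants 47.9.)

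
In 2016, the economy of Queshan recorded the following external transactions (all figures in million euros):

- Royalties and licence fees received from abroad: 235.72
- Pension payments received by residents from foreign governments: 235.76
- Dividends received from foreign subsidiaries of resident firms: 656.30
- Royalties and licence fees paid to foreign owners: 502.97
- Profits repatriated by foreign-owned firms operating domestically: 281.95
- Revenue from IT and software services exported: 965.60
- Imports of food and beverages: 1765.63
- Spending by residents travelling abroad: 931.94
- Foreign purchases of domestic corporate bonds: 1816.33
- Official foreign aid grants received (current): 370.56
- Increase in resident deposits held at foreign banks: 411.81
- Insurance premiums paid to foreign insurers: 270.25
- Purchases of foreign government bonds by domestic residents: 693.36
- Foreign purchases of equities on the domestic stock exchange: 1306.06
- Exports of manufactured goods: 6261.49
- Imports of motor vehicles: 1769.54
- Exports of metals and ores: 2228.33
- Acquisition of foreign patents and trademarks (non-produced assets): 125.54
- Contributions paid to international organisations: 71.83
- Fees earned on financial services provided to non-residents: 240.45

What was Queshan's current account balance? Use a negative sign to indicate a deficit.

5600.10

Goods: -1765.63 + 2228.33 - 1769.54 + 6261.49 = 4954.65
Services: 965.60 + 235.72 + 240.45 - 931.94 - 270.25 - 502.97 = -263.39
Primary income: 656.30 - 281.95 = 374.35
Secondary income: 235.76 - 71.83 + 370.56 = 534.49
Current account = 4954.65 + (-263.39) + 374.35 + 534.49 = 5600.10
(Excluded from the current account — financial account: foreign purchases of domestic corporate bonds 1816.33, increase in resident deposits held at foreign banks 411.81, purchases of foreign government bonds by domestic residents 693.36, foreign purchases of equities on the domestic stock exchange 1306.06; capital account: acquisition of foreign patents and trademarks (non-produced assets) 125.54.)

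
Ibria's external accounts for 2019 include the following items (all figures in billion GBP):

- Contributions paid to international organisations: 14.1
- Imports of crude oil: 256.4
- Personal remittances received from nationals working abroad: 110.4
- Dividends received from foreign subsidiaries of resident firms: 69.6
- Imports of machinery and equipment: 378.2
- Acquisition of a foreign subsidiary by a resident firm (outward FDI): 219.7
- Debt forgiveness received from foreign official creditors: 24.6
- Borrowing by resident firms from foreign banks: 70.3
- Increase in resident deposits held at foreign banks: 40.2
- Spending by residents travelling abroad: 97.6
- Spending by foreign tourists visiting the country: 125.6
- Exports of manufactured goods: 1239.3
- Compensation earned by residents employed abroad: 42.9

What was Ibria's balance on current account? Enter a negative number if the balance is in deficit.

841.5

Goods: -378.2 - 256.4 + 1239.3 = 604.7
Services: -97.6 + 125.6 = 28.0
Primary income: 42.9 + 69.6 = 112.5
Secondary income: -14.1 + 110.4 = 96.3
Current account = 604.7 + 28.0 + 112.5 + 96.3 = 841.5
(Excluded from the current account — financial account: acquisition of a foreign subsidiary by a resident firm (outward FDI) 219.7, borrowing by resident firms from foreign banks 70.3, increase in resident deposits held at foreign banks 40.2; capital account: debt forgiveness received from foreign official creditors 24.6.)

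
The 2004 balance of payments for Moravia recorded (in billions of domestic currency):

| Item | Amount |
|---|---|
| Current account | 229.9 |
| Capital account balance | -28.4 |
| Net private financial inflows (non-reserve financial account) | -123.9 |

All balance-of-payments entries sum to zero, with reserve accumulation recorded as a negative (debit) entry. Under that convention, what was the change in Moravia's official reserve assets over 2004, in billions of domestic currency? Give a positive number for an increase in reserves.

Official reserve transactions balance = -(229.9 + (-28.4) + (-123.9)) = -77.6
An accumulation of reserves is recorded as a debit (negative entry), so the change in the stock of reserves is the negative of that balance.
Change in official reserves = -(-77.6) = 77.6

77.6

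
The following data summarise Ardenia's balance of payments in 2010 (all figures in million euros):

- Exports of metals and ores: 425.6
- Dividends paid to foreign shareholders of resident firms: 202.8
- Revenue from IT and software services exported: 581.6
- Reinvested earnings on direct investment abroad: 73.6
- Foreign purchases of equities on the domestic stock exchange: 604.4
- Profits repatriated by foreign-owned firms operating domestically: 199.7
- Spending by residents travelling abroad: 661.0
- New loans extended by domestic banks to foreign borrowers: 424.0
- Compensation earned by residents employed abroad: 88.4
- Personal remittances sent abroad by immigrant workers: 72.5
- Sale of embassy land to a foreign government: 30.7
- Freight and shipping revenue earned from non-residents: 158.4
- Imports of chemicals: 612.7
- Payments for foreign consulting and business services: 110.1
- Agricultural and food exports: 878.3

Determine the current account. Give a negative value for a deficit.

347.1

Goods: 878.3 + 425.6 - 612.7 = 691.2
Services: 581.6 - 661.0 - 110.1 + 158.4 = -31.1
Primary income: -199.7 + 88.4 - 202.8 + 73.6 = -240.5
Secondary income: -72.5
Current account = 691.2 + (-31.1) + (-240.5) + (-72.5) = 347.1
(Excluded from the current account — financial account: foreign purchases of equities on the domestic stock exchange 604.4, new loans extended by domestic banks to foreign borrowers 424.0; capital account: sale of embassy land to a foreign government 30.7.)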